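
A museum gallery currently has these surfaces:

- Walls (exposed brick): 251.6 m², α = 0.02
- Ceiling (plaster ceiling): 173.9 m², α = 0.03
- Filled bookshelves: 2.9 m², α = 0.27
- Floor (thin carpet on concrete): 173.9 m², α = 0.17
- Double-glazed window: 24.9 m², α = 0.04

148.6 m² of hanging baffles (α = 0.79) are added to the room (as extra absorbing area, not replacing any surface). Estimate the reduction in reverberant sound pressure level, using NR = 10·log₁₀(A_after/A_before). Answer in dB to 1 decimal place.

5.8 dB

Summing Sᵢαᵢ: 5.032 + 5.217 + 0.783 + 29.563 + 0.996 → A_before = 41.591 sabins.
Added absorption = 148.6 × 0.79 = 117.394 sabins.
New total A_after = 158.985 sabins.
NR = 10·log₁₀(158.985/41.591) = 5.8 dB.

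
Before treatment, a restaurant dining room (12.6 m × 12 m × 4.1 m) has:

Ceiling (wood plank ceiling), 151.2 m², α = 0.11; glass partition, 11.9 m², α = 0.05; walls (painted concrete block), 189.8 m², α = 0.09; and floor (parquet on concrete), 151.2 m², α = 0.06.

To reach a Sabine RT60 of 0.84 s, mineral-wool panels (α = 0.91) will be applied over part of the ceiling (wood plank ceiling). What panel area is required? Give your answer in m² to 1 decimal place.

Summing Sᵢαᵢ: 16.632 + 0.595 + 17.082 + 9.072 → A₁ = 43.381 sabins.
Required A₂ = 0.161·619.92/0.84 = 118.818 sabins.
ΔA needed = 118.818 − 43.381 = 75.437 sabins.
Net gain per m²: Δα = 0.91 − 0.11 = 0.80.
Panel area = 75.437 / 0.80 = 94.3 m².

94.3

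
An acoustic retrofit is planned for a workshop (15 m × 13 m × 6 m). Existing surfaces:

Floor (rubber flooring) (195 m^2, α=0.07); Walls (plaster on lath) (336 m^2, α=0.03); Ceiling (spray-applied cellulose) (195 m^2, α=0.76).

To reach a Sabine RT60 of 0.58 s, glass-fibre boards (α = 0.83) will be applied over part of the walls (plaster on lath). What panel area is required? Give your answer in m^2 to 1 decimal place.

Total absorption A₁ = 195×0.07 + 336×0.03 + 195×0.76
  = 13.650 + 10.080 + 148.200 = 171.930 m^2 sabins.
V = 1170 m³. Target absorption A₂ = 0.161 × 1170 / 0.58 = 324.776 sabins.
Absorption to add: 324.776 − 171.930 = 152.846 sabins.
Net gain per m^2: Δα = 0.83 − 0.03 = 0.80.
Panel area = 152.846 / 0.80 = 191.1 m^2.

191.1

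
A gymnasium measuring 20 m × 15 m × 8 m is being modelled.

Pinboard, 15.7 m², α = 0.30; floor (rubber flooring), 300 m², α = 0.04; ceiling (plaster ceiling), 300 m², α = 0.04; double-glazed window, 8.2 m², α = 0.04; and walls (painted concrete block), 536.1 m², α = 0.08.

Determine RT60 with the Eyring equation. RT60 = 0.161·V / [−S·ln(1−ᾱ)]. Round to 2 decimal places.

S = Σ Sᵢ = 1160.0 m².
Absorption A = 15.7×0.30 + 300×0.04 + 300×0.04 + 8.2×0.04 + 536.1×0.08 = 71.926 sabins.
Mean coefficient ᾱ = A/S = 0.0620.
−S·ln(1−ᾱ) = −1160.0 × ln(1 − 0.0620) = 74.246.
V = 20 × 15 × 8 = 2400 m³.
T = 0.161·V/[−S·ln(1−ᾱ)] = 0.161·2400/74.246 = 5.20 s.

5.20 s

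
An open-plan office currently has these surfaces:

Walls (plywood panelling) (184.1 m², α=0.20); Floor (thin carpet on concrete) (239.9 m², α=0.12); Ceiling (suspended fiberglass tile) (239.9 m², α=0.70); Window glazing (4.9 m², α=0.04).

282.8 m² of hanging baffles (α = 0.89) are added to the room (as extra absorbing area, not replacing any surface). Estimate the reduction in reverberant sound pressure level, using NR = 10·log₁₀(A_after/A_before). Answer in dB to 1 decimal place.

A_before = Σ Sᵢαᵢ = 184.1*0.20 + 239.9*0.12 + 239.9*0.70 + 4.9*0.04 = 233.734 sabins.
Added absorption = 282.8 × 0.89 = 251.692 sabins.
New total A_after = 485.426 sabins.
Reduction = 10 log₁₀(A_after/A_before) = 10 log₁₀(2.0768) = 3.2 dB.

3.2 dB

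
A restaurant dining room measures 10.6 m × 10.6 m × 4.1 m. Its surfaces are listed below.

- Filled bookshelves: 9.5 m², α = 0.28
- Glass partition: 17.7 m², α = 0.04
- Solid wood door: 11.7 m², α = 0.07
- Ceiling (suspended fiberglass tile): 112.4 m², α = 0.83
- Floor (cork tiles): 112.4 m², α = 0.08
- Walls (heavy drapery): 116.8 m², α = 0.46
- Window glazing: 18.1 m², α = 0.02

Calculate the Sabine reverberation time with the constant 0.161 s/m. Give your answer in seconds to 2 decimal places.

0.46 seconds

Equivalent absorption area: A = 9.5·0.28 + 17.7·0.04 + 11.7·0.07 + 112.4·0.83 + 112.4·0.08 + 116.8·0.46 + 18.1·0.02 = 160.561 m².
V = 10.6·10.6·4.1 = 460.676 m³.
Sabine: RT60 = 0.161 × 460.676 / 160.561 = 0.46 s.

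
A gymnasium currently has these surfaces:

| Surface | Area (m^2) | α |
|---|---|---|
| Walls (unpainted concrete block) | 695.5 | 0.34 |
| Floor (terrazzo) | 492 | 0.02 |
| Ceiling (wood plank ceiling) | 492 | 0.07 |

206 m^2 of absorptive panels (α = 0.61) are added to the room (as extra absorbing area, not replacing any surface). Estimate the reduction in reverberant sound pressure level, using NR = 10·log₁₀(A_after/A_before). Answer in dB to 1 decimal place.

1.6 dB

A_before = Σ Sᵢαᵢ = 695.5*0.34 + 492*0.02 + 492*0.07 = 280.750 sabins.
Added absorption = 206 × 0.61 = 125.660 sabins.
New total A_after = 406.410 sabins.
NR = 10·log₁₀(406.410/280.750) = 1.6 dB.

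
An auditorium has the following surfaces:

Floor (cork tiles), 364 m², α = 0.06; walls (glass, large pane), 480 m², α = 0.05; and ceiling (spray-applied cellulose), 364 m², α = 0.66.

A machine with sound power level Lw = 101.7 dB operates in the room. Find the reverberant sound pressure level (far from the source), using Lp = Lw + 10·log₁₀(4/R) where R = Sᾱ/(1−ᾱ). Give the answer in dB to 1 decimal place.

82.0 dB

Σ(Sᵢαᵢ) = 364·0.06 + 480·0.05 + 364·0.66 = 286.080; total area S = 1208.0 m².
ᾱ = 0.2368, so room constant R = A/(1−ᾱ) = 374.843 m².
Lp = 101.7 + 10·log₁₀(4/374.843) = 101.7 + (-19.72) = 82.0 dB.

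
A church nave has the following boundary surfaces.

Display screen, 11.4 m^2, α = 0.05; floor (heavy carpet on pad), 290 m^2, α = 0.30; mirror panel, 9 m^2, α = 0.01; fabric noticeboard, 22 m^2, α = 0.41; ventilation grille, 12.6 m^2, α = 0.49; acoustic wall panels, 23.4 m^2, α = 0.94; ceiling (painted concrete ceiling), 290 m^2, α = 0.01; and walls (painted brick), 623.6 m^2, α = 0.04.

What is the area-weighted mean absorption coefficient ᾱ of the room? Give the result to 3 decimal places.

S = Σ Sᵢ = 11.4 + 290 + 9 + 22 + 12.6 + 23.4 + 290 + 623.6 = 1282.0 m^2.
Weighted sum Σ Sα = 152.694.
ᾱ = A/S = 0.119.

0.119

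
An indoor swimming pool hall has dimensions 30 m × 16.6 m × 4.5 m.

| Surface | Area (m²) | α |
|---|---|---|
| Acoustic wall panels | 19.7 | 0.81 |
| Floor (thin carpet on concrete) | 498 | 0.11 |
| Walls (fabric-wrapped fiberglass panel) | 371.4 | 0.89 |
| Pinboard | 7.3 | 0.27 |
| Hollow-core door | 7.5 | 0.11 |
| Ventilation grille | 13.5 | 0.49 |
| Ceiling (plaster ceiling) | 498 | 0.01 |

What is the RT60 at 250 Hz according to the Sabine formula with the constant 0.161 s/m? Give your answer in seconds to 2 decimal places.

Total absorption A = 19.7*0.81 + 498*0.11 + 371.4*0.89 + 7.3*0.27 + 7.5*0.11 + 13.5*0.49 + 498*0.01
  = 15.957 + 54.780 + 330.546 + 1.971 + 0.825 + 6.615 + 4.980 = 415.674 m² sabins.
V = 30·16.6·4.5 = 2241 m³.
T = 0.161 V/A = 0.161·2241/415.674 = 0.87 s.

0.87 s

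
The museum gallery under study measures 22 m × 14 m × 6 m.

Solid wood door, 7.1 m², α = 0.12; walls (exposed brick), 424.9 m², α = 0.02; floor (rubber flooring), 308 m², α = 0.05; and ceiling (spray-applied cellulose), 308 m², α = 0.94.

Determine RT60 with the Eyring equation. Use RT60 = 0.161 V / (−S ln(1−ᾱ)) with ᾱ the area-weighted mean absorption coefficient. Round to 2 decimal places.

0.80 s

Total surface area S = 7.1 + 424.9 + 308 + 308 = 1048.0 m².
Σ(Sᵢαᵢ) = 7.1×0.12 + 424.9×0.02 + 308×0.05 + 308×0.94 = 314.270.
ᾱ = 314.270 / 1048.0 = 0.2999.
Eyring denominator: −S ln(1−ᾱ) = 373.646.
V = 22 × 14 × 6 = 1848 m³.
RT60 = 0.161 × 1848 / 373.646 = 0.80 s.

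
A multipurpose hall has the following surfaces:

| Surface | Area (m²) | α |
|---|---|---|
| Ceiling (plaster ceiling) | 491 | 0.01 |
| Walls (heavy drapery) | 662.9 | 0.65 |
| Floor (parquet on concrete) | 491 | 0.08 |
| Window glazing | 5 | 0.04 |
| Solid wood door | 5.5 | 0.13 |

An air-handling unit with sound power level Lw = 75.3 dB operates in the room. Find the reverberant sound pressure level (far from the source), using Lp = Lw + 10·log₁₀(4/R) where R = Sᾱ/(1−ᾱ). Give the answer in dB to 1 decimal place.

53.1 dB

Σ(Sᵢαᵢ) = 491×0.01 + 662.9×0.65 + 491×0.08 + 5×0.04 + 5.5×0.13 = 475.990; total area S = 1655.4 m².
ᾱ = 475.990/1655.4 = 0.2875; R = Sᾱ/(1−ᾱ) = 475.990/(1−0.2875) = 668.056 m².
Lp = Lw + 10 log₁₀(4/R) = 75.3 -22.23 = 53.1 dB.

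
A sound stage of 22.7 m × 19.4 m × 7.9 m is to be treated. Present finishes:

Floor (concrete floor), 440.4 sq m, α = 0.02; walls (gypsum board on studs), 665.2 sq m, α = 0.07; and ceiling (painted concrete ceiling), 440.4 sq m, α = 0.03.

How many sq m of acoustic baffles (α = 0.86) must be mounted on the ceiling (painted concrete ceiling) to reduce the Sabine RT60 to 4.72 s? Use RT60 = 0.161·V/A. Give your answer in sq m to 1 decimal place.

60.3

Total absorption A₁ = 440.4·0.02 + 665.2·0.07 + 440.4·0.03
  = 8.808 + 46.564 + 13.212 = 68.584 sq m sabins.
Required A₂ = 0.161·3479.002/4.72 = 118.669 sabins.
Absorption to add: 118.669 − 68.584 = 50.085 sabins.
Each sq m of panel replacing the ceiling (painted concrete ceiling) adds (0.86 − 0.03) = 0.83 sabins.
Panel area = 50.085 / 0.83 = 60.3 sq m.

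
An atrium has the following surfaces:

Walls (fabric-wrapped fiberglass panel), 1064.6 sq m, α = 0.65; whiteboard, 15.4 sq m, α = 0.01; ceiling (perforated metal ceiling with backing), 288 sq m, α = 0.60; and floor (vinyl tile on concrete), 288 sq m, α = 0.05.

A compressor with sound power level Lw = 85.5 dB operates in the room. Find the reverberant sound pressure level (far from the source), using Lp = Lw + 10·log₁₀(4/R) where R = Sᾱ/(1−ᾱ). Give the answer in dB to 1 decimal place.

Σ(Sᵢαᵢ) = 1064.6×0.65 + 15.4×0.01 + 288×0.60 + 288×0.05 = 879.344; total area S = 1656.0 sq m.
ᾱ = 879.344/1656.0 = 0.5310; R = Sᾱ/(1−ᾱ) = 879.344/(1−0.5310) = 1874.934 sq m.
Lp = 85.5 + 10·log₁₀(4/1874.934) = 85.5 + (-26.71) = 58.8 dB.

58.8 dB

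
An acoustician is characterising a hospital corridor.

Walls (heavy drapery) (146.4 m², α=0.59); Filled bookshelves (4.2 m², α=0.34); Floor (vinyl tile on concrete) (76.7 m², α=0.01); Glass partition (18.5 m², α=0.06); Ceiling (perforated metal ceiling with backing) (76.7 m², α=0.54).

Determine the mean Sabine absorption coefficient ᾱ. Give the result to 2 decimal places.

0.41

Total surface area S = 322.5 m².
Σ(Sᵢαᵢ) = 146.4*0.59 + 4.2*0.34 + 76.7*0.01 + 18.5*0.06 + 76.7*0.54 = 131.099.
ᾱ = A/S = 0.41.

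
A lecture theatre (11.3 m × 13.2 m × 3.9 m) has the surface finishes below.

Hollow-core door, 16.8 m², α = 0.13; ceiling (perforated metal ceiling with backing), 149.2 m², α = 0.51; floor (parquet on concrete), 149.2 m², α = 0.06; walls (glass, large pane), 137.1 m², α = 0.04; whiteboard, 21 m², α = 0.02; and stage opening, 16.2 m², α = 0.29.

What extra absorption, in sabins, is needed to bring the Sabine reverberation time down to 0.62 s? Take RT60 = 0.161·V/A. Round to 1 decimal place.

Total absorption A₁ = 16.8×0.13 + 149.2×0.51 + 149.2×0.06 + 137.1×0.04 + 21×0.02 + 16.2×0.29
  = 2.184 + 76.092 + 8.952 + 5.484 + 0.420 + 4.698 = 97.830 m² sabins.
Target A₂ = 0.161·581.724/0.62 = 151.061 sabins (V = 581.724 m³).
ΔA = A₂ − A₁ = 151.061 − 97.830 = 53.2 sabins.

53.2 sabins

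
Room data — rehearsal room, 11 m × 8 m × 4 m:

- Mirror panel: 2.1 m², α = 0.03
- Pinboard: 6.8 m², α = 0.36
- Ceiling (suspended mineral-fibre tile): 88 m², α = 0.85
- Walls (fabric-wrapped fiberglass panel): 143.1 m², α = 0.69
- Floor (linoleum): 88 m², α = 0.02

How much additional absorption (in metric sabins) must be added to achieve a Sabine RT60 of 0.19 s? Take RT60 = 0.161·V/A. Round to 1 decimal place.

Summing Sᵢαᵢ: 0.063 + 2.448 + 74.800 + 98.739 + 1.760 → A₁ = 177.810 sabins.
Target A₂ = 0.161·352/0.19 = 298.274 sabins (V = 352 m³).
Additional absorption ΔA = 298.274 − 177.810 = 120.5 sabins.

120.5 sabins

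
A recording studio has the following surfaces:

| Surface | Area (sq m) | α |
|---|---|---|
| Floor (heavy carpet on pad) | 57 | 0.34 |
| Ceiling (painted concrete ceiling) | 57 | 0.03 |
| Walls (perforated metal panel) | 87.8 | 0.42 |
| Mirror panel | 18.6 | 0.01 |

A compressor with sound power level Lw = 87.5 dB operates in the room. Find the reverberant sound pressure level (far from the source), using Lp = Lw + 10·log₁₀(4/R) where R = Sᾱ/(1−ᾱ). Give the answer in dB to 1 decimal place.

74.5 dB

A = 58.152 sabins; S = 220.4 sq m.
ᾱ = 58.152/220.4 = 0.2638; R = Sᾱ/(1−ᾱ) = 58.152/(1−0.2638) = 78.989 sq m.
Lp = Lw + 10 log₁₀(4/R) = 87.5 -12.96 = 74.5 dB.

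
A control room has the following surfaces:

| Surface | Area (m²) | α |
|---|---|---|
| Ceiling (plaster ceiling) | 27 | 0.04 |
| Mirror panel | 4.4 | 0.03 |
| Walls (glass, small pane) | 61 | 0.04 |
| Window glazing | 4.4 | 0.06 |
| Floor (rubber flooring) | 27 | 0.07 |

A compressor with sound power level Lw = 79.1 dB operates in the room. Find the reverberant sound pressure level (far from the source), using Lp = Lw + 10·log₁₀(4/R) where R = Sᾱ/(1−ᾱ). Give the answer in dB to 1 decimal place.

77.3 dB

A = 5.806 sabins; S = 123.8 m².
ᾱ = 0.0469, so room constant R = A/(1−ᾱ) = 6.092 m².
Lp = 79.1 + 10·log₁₀(4/6.092) = 79.1 + (-1.83) = 77.3 dB.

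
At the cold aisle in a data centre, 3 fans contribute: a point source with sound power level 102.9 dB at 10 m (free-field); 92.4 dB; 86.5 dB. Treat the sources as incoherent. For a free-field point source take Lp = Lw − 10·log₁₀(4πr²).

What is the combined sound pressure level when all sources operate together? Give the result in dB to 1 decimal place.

93.4 dB

Source at 10 m: Lp = 102.9 − 10·log₁₀(4π·10²) = 102.9 − 10·log₁₀(1256.637) = 71.9 dB.
Σ 10^(Lᵢ/10) = 2.2e+09.
Combined level = 10 log₁₀(2.2e+09) = 93.4 dB.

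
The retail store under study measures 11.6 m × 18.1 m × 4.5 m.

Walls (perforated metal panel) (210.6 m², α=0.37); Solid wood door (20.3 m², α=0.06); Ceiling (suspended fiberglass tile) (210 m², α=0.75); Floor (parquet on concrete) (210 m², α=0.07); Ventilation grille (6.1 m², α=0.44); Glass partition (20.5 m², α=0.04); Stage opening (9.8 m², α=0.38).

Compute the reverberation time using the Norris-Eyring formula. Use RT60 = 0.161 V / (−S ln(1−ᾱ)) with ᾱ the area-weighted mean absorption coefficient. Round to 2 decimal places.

0.47 s

Total surface area S = 210.6 + 20.3 + 210 + 210 + 6.1 + 20.5 + 9.8 = 687.3 m².
Absorption A = 210.6×0.37 + 20.3×0.06 + 210×0.75 + 210×0.07 + 6.1×0.44 + 20.5×0.04 + 9.8×0.38 = 258.568 sabins.
ᾱ = 258.568 / 687.3 = 0.3762.
−S·ln(1−ᾱ) = −687.3 × ln(1 − 0.3762) = 324.354.
V = 11.6 × 18.1 × 4.5 = 944.82 m³.
T = 0.161·V/[−S·ln(1−ᾱ)] = 0.161·944.82/324.354 = 0.47 s.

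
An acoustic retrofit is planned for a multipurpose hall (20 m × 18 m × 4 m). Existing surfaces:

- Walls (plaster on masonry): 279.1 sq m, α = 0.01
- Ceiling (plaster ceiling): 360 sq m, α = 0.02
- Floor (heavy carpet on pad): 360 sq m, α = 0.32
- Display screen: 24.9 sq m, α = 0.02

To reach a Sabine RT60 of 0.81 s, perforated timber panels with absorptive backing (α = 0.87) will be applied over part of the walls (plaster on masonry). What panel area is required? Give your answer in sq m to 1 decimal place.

A₁ = Σ Sᵢαᵢ = 279.1*0.01 + 360*0.02 + 360*0.32 + 24.9*0.02 = 125.689 sabins.
V = 1440 m³. Target absorption A₂ = 0.161 × 1440 / 0.81 = 286.222 sabins.
Absorption to add: 286.222 − 125.689 = 160.533 sabins.
Net gain per sq m: Δα = 0.87 − 0.01 = 0.86.
Panel area = 160.533 / 0.86 = 186.7 sq m.

186.7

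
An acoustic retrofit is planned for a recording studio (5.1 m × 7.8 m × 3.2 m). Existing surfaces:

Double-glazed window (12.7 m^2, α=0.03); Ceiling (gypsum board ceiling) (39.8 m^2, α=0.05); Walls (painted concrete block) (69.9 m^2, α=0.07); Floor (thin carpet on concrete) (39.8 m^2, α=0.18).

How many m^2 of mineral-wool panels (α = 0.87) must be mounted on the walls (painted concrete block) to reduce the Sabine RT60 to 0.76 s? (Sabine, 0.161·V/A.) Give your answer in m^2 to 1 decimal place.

Summing Sᵢαᵢ: 0.381 + 1.990 + 4.893 + 7.164 → A₁ = 14.428 sabins.
V = 127.296 m³. Target absorption A₂ = 0.161 × 127.296 / 0.76 = 26.967 sabins.
Absorption to add: 26.967 − 14.428 = 12.539 sabins.
Net gain per m^2: Δα = 0.87 − 0.07 = 0.80.
Panel area = 12.539 / 0.80 = 15.7 m^2.

15.7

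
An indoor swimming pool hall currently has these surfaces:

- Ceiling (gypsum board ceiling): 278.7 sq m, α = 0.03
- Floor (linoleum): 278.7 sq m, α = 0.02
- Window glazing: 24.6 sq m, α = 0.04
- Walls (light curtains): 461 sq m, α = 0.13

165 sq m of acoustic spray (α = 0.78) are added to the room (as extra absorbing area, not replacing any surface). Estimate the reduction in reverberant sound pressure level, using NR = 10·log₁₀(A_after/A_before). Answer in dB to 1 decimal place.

Summing Sᵢαᵢ: 8.361 + 5.574 + 0.984 + 59.930 → A_before = 74.849 sabins.
Treatment contributes 165·0.78 = 128.700 sabins.
A_after = 74.849 + 128.700 = 203.549 sabins.
Reduction = 10 log₁₀(A_after/A_before) = 10 log₁₀(2.7195) = 4.3 dB.

4.3 dB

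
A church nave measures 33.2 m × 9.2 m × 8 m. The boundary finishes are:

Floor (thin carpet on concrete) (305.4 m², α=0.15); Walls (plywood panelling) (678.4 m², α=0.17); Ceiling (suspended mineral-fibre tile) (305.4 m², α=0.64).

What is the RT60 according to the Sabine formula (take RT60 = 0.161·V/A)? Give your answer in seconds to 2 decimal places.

Summing Sᵢαᵢ: 45.810 + 115.328 + 195.456 → A = 356.594 sabins.
Volume V = 33.2 × 9.2 × 8 = 2443.52 m³.
RT60 = 0.161 · V / A = 0.161 × 2443.52 / 356.594 = 1.10 s.

1.10 s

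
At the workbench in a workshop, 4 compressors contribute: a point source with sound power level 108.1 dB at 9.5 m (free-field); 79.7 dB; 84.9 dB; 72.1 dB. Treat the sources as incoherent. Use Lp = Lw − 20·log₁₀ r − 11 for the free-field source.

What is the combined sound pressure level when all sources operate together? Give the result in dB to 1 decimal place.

Source at 9.5 m: Lp = 108.1 − 20·log₁₀(9.5) − 11 = 77.5 dB.
Converting to relative power and adding: 10^(77.5/10) + 10^(79.7/10) + 10^(84.9/10) + 10^(72.1/10) = 4.748e+08.
Back to dB: 10·log₁₀ Σ = 86.8 dB.

86.8 dB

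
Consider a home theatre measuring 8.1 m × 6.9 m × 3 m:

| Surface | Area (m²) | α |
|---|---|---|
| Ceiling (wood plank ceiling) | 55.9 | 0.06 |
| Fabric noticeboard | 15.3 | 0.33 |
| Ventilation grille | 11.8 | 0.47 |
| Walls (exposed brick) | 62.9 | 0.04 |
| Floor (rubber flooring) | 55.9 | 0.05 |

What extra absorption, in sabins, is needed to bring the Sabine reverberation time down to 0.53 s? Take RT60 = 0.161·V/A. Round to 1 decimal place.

31.7 sabins

Summing Sᵢαᵢ: 3.354 + 5.049 + 5.546 + 2.516 + 2.795 → A₁ = 19.260 sabins.
For T = 0.53 s, need A₂ = 0.161·V/T = 0.161·167.67/0.53 = 50.934 sabins.
Shortfall: 50.934 − 19.260 = 31.7 sabins.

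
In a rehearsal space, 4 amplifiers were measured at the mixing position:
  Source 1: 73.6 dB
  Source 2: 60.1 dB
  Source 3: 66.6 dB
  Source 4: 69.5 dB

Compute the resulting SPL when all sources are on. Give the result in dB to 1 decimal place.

Sum in the linear (power) domain: Σ 10^(Lᵢ/10) = 10^(73.6/10) + 10^(60.1/10) + 10^(66.6/10) + 10^(69.5/10) = 3.742e+07.
Combined level = 10 log₁₀(3.742e+07) = 75.7 dB.

75.7 dB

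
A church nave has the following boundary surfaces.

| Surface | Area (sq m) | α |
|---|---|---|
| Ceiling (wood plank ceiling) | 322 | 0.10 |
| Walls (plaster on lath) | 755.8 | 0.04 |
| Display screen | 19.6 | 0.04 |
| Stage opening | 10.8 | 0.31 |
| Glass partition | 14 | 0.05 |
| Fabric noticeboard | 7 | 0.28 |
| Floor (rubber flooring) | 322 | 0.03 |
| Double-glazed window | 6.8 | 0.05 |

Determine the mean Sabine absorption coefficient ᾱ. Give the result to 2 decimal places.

Total surface area S = 1458.0 sq m.
A = 322*0.10 + 755.8*0.04 + 19.6*0.04 + 10.8*0.31 + 14*0.05 + 7*0.28 + 322*0.03 + 6.8*0.05 = 79.224 sabins.
ᾱ = A/S = 0.05.

0.05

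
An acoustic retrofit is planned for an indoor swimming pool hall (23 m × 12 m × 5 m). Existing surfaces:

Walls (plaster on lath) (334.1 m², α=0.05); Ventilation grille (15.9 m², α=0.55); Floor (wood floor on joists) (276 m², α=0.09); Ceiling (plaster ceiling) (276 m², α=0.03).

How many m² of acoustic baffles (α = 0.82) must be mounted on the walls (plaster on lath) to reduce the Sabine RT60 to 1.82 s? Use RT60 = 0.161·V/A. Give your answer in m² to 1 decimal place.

Summing Sᵢαᵢ: 16.705 + 8.745 + 24.840 + 8.280 → A₁ = 58.570 sabins.
Required A₂ = 0.161·1380/1.82 = 122.077 sabins.
Absorption to add: 122.077 − 58.570 = 63.507 sabins.
Net gain per m²: Δα = 0.82 − 0.05 = 0.77.
Area = ΔA/Δα = 63.507/0.77 = 82.5 m².

82.5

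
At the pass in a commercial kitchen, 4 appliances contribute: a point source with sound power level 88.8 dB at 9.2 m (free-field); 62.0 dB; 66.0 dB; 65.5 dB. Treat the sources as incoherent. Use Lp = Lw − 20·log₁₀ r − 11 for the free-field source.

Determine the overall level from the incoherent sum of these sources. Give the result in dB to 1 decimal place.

Source at 9.2 m: Lp = 88.8 − 20·log₁₀(9.2) − 11 = 58.5 dB.
Converting to relative power and adding: 10^(58.5/10) + 10^(62.0/10) + 10^(66.0/10) + 10^(65.5/10) = 9.822e+06.
Back to dB: 10·log₁₀ Σ = 69.9 dB.

69.9 dB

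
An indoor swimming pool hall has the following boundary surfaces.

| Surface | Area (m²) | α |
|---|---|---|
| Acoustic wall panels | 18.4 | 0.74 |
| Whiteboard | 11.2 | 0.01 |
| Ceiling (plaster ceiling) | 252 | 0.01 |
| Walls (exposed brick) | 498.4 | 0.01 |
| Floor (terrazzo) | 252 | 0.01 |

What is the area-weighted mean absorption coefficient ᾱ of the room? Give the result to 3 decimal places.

Total surface area S = 1032.0 m².
Weighted sum Σ Sα = 23.752.
ᾱ = 23.752 / 1032.0 = 0.023.

0.023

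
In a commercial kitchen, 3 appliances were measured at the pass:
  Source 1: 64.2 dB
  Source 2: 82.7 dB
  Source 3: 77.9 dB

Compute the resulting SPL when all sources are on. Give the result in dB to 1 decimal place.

Σ 10^(Lᵢ/10) = 2.505e+08.
Back to dB: 10·log₁₀ Σ = 84.0 dB.

84.0 dB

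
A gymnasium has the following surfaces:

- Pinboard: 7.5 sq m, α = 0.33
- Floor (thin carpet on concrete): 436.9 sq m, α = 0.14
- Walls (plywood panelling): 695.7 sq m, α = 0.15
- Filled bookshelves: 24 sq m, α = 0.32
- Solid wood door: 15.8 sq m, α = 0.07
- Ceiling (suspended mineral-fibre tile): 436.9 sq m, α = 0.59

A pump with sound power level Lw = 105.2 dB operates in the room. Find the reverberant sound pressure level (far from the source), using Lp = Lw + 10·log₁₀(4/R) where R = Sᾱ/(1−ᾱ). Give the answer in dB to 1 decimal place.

Σ(Sᵢαᵢ) = 7.5·0.33 + 436.9·0.14 + 695.7·0.15 + 24·0.32 + 15.8·0.07 + 436.9·0.59 = 434.553; total area S = 1616.8 sq m.
ᾱ = 0.2688, so room constant R = A/(1−ᾱ) = 594.301 sq m.
Lp = 105.2 + 10·log₁₀(4/594.301) = 105.2 + (-21.72) = 83.5 dB.

83.5 dB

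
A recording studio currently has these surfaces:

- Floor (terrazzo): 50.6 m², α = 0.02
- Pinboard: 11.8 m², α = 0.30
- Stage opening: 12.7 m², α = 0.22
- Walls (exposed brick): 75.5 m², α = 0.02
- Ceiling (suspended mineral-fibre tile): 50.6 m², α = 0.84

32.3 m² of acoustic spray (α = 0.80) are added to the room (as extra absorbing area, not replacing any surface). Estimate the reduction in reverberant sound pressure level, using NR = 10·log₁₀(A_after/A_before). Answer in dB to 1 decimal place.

Equivalent absorption area: A_before = 50.6·0.02 + 11.8·0.30 + 12.7·0.22 + 75.5·0.02 + 50.6·0.84 = 51.360 m².
Treatment contributes 32.3·0.80 = 25.840 sabins.
A_after = 51.360 + 25.840 = 77.200 sabins.
NR = 10·log₁₀(77.200/51.360) = 1.8 dB.

1.8 dB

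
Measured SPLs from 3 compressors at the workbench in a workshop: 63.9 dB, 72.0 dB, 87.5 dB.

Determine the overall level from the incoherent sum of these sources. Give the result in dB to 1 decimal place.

Converting to relative power and adding: 10^(63.9/10) + 10^(72.0/10) + 10^(87.5/10) = 5.806e+08.
L_total = 10·log₁₀(5.806e+08) = 87.6 dB.

87.6 dB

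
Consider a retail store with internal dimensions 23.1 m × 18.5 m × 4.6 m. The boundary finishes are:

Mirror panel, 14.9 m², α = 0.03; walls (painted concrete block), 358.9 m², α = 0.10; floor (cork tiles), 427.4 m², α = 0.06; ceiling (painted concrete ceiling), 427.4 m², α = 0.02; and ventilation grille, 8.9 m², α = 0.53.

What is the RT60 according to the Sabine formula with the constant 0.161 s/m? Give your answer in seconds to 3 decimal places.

4.206 sec

A = Σ Sᵢαᵢ = 14.9·0.03 + 358.9·0.10 + 427.4·0.06 + 427.4·0.02 + 8.9·0.53 = 75.246 sabins.
Room volume: 1965.81 m³.
Sabine: RT60 = 0.161 × 1965.81 / 75.246 = 4.206 s.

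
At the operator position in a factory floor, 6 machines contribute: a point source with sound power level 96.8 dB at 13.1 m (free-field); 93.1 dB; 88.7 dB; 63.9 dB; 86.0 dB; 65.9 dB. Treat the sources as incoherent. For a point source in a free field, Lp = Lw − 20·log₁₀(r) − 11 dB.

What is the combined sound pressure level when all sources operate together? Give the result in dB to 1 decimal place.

Source at 13.1 m: Lp = 96.8 − 20·log₁₀(13.1) − 11 = 63.5 dB.
Converting to relative power and adding: 10^(63.5/10) + 10^(93.1/10) + 10^(88.7/10) + 10^(63.9/10) + 10^(86.0/10) + 10^(65.9/10) = 3.19e+09.
Back to dB: 10·log₁₀ Σ = 95.0 dB.

95.0 dB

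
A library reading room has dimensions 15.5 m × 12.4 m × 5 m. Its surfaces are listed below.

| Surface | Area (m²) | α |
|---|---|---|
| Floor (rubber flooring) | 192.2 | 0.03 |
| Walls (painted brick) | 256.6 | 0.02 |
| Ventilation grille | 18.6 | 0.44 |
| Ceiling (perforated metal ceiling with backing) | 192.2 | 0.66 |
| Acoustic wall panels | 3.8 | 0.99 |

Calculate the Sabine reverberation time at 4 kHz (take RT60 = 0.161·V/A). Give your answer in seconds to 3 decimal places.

Summing Sᵢαᵢ: 5.766 + 5.132 + 8.184 + 126.852 + 3.762 → A = 149.696 sabins.
Volume V = 15.5 × 12.4 × 5 = 961 m³.
T = 0.161 V/A = 0.161·961/149.696 = 1.034 s.

1.034 sec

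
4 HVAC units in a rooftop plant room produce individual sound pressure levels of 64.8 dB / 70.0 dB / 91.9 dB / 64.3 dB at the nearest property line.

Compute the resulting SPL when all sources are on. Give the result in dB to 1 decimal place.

Converting to relative power and adding: 10^(64.8/10) + 10^(70.0/10) + 10^(91.9/10) + 10^(64.3/10) = 1.565e+09.
Combined level = 10 log₁₀(1.565e+09) = 91.9 dB.

91.9 dB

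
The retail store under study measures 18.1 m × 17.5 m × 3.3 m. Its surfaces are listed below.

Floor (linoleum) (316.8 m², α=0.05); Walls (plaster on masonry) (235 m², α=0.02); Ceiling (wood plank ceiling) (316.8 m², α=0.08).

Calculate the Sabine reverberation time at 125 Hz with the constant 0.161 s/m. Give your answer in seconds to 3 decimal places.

A = Σ Sᵢαᵢ = 316.8·0.05 + 235·0.02 + 316.8·0.08 = 45.884 sabins.
Room volume: 1045.275 m³.
Sabine: RT60 = 0.161 × 1045.275 / 45.884 = 3.668 s.

3.668 s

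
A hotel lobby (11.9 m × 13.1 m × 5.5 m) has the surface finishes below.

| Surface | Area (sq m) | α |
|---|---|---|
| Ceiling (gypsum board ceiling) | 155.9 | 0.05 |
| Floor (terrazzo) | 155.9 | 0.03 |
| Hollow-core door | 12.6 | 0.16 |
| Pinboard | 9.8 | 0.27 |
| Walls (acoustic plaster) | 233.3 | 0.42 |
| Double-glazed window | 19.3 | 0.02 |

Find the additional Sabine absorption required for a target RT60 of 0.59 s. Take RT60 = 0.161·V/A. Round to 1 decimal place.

118.5 sabins

Equivalent absorption area: A₁ = 155.9*0.05 + 155.9*0.03 + 12.6*0.16 + 9.8*0.27 + 233.3*0.42 + 19.3*0.02 = 115.506 sq m.
For T = 0.59 s, need A₂ = 0.161·V/T = 0.161·857.395/0.59 = 233.967 sabins.
ΔA = A₂ − A₁ = 233.967 − 115.506 = 118.5 sabins.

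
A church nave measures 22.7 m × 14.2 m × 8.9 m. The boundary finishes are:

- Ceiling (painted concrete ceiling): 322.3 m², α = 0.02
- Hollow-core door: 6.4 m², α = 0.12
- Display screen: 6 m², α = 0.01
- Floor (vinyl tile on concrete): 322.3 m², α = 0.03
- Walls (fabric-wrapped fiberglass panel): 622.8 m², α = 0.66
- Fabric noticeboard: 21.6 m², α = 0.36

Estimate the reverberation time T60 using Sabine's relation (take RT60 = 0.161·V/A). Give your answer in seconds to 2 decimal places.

A = Σ Sᵢαᵢ = 322.3·0.02 + 6.4·0.12 + 6·0.01 + 322.3·0.03 + 622.8·0.66 + 21.6·0.36 = 435.767 sabins.
Room volume: 2868.826 m³.
T = 0.161 V/A = 0.161·2868.826/435.767 = 1.06 s.

1.06 sec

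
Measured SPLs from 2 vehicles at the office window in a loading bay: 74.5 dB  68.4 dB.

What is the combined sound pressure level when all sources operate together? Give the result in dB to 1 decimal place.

75.5 dB

Converting to relative power and adding: 10^(74.5/10) + 10^(68.4/10) = 3.51e+07.
Combined level = 10 log₁₀(3.51e+07) = 75.5 dB.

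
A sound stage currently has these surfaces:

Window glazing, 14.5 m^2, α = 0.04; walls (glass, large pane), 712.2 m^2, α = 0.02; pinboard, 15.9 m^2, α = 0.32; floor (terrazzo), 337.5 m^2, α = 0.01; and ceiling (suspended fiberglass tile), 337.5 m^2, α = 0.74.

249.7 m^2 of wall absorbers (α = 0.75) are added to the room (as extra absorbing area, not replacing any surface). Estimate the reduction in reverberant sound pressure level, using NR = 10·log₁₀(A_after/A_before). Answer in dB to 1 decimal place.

Equivalent absorption area: A_before = 14.5×0.04 + 712.2×0.02 + 15.9×0.32 + 337.5×0.01 + 337.5×0.74 = 273.037 m^2.
Added absorption = 249.7 × 0.75 = 187.275 sabins.
New total A_after = 460.312 sabins.
Reduction = 10 log₁₀(A_after/A_before) = 10 log₁₀(1.6859) = 2.3 dB.

2.3 dB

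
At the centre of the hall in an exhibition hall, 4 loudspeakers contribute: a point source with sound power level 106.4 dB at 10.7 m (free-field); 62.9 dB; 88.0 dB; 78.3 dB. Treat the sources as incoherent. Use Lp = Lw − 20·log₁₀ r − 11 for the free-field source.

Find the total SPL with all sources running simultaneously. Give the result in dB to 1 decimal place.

88.6 dB

Source at 10.7 m: Lp = 106.4 − 20·log₁₀(10.7) − 11 = 74.8 dB.
Sum in the linear (power) domain: Σ 10^(Lᵢ/10) = 10^(74.8/10) + 10^(62.9/10) + 10^(88.0/10) + 10^(78.3/10) = 7.307e+08.
Back to dB: 10·log₁₀ Σ = 88.6 dB.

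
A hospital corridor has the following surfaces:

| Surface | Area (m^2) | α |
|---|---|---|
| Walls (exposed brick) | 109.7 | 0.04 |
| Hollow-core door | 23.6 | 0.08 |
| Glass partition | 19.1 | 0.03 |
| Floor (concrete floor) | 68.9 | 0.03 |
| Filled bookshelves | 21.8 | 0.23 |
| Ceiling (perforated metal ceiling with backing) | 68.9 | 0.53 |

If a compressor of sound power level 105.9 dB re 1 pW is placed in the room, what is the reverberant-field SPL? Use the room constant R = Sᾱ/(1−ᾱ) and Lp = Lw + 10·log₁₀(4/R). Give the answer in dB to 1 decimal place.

94.1 dB

Σ(Sᵢαᵢ) = 109.7×0.04 + 23.6×0.08 + 19.1×0.03 + 68.9×0.03 + 21.8×0.23 + 68.9×0.53 = 50.447; total area S = 312.0 m^2.
ᾱ = 50.447/312.0 = 0.1617; R = Sᾱ/(1−ᾱ) = 50.447/(1−0.1617) = 60.178 m^2.
Lp = Lw + 10 log₁₀(4/R) = 105.9 -11.77 = 94.1 dB.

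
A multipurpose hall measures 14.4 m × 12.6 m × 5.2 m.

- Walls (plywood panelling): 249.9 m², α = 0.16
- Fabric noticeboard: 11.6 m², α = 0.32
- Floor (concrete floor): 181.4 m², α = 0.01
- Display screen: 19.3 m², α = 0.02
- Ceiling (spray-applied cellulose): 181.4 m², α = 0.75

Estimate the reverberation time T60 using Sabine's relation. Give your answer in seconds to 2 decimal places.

Equivalent absorption area: A = 249.9*0.16 + 11.6*0.32 + 181.4*0.01 + 19.3*0.02 + 181.4*0.75 = 181.946 m².
Volume V = 14.4 × 12.6 × 5.2 = 943.488 m³.
RT60 = 0.161 · V / A = 0.161 × 943.488 / 181.946 = 0.83 s.

0.83 s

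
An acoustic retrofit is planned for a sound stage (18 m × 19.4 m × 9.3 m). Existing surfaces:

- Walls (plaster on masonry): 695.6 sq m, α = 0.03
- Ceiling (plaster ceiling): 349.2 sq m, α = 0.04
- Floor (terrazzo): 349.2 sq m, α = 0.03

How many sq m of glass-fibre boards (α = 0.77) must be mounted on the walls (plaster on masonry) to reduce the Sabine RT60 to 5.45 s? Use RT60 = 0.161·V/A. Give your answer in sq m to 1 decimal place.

68.4

Summing Sᵢαᵢ: 20.868 + 13.968 + 10.476 → A₁ = 45.312 sabins.
V = 3247.56 m³. Target absorption A₂ = 0.161 × 3247.56 / 5.45 = 95.937 sabins.
ΔA needed = 95.937 − 45.312 = 50.625 sabins.
Each sq m of panel replacing the walls (plaster on masonry) adds (0.77 − 0.03) = 0.74 sabins.
Panel area = 50.625 / 0.74 = 68.4 sq m.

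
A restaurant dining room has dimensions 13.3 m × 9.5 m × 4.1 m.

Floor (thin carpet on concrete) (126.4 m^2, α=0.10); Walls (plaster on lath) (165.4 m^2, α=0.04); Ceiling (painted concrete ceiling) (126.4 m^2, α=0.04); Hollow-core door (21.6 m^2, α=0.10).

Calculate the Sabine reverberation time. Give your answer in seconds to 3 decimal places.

3.151 s

Summing Sᵢαᵢ: 12.640 + 6.616 + 5.056 + 2.160 → A = 26.472 sabins.
Room volume: 518.035 m³.
T = 0.161 V/A = 0.161·518.035/26.472 = 3.151 s.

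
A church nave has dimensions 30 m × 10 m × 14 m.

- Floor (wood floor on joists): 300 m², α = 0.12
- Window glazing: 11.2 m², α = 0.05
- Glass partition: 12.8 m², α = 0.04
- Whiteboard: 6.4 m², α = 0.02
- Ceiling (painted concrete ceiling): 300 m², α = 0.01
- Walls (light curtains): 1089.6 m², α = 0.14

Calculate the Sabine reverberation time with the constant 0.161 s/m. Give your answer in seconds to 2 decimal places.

A = Σ Sᵢαᵢ = 300*0.12 + 11.2*0.05 + 12.8*0.04 + 6.4*0.02 + 300*0.01 + 1089.6*0.14 = 192.744 sabins.
Room volume: 4200 m³.
T = 0.161 V/A = 0.161·4200/192.744 = 3.51 s.

3.51 seconds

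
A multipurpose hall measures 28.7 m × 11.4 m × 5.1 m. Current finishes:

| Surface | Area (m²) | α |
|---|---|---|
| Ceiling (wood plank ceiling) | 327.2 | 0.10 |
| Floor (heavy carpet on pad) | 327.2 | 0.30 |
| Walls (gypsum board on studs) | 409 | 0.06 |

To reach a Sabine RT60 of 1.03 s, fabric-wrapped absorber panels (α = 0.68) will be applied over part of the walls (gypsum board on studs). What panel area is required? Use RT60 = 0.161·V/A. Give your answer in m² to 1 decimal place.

170.0

Total absorption A₁ = 327.2·0.10 + 327.2·0.30 + 409·0.06
  = 32.720 + 98.160 + 24.540 = 155.420 m² sabins.
V = 1668.618 m³. Target absorption A₂ = 0.161 × 1668.618 / 1.03 = 260.823 sabins.
ΔA needed = 260.823 − 155.420 = 105.403 sabins.
Each m² of panel replacing the walls (gypsum board on studs) adds (0.68 − 0.06) = 0.62 sabins.
Area = ΔA/Δα = 105.403/0.62 = 170.0 m².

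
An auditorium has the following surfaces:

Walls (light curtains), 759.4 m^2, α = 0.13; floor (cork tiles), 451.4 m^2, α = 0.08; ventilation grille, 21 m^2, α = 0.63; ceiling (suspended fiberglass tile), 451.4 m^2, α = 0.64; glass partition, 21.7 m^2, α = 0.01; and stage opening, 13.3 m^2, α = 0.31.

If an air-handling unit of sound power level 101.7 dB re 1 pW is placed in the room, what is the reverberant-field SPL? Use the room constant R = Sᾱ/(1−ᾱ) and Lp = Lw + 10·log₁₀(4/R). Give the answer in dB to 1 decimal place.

Σ(Sᵢαᵢ) = 759.4·0.13 + 451.4·0.08 + 21·0.63 + 451.4·0.64 + 21.7·0.01 + 13.3·0.31 = 441.300; total area S = 1718.2 m^2.
ᾱ = 441.300/1718.2 = 0.2568; R = Sᾱ/(1−ᾱ) = 441.300/(1−0.2568) = 593.784 m^2.
Lp = Lw + 10 log₁₀(4/R) = 101.7 -21.72 = 80.0 dB.

80.0 dB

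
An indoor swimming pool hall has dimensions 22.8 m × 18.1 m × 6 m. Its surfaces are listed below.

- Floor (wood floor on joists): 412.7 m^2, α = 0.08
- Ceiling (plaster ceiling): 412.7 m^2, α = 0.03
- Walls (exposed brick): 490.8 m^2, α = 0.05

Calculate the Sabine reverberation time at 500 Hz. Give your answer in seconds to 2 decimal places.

5.70 s

Equivalent absorption area: A = 412.7·0.08 + 412.7·0.03 + 490.8·0.05 = 69.937 m^2.
Volume V = 22.8 × 18.1 × 6 = 2476.08 m³.
Sabine: RT60 = 0.161 × 2476.08 / 69.937 = 5.70 s.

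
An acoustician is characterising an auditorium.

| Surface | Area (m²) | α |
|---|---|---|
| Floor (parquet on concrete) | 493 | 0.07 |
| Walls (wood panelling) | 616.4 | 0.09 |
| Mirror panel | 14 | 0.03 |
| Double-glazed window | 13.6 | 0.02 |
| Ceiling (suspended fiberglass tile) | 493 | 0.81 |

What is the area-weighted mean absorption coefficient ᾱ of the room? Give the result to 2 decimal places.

Total surface area S = 1630.0 m².
Weighted sum Σ Sα = 490.008.
ᾱ = 490.008 / 1630.0 = 0.30.

0.30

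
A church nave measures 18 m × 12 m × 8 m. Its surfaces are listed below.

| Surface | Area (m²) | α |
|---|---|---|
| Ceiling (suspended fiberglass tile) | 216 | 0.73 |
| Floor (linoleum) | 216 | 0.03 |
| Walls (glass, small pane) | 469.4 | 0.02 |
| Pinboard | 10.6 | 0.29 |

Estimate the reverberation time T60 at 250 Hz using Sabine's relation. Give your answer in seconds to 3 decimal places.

1.575 sec

Summing Sᵢαᵢ: 157.680 + 6.480 + 9.388 + 3.074 → A = 176.622 sabins.
V = 18·12·8 = 1728 m³.
Sabine: RT60 = 0.161 × 1728 / 176.622 = 1.575 s.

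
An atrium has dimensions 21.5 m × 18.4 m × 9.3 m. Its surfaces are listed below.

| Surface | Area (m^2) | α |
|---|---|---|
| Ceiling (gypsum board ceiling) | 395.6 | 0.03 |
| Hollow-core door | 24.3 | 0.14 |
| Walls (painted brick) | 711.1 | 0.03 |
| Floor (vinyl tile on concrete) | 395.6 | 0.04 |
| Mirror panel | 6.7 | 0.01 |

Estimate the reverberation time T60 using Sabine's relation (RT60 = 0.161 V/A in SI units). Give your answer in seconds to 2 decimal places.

A = Σ Sᵢαᵢ = 395.6·0.03 + 24.3·0.14 + 711.1·0.03 + 395.6·0.04 + 6.7·0.01 = 52.494 sabins.
Room volume: 3679.08 m³.
RT60 = 0.161 · V / A = 0.161 × 3679.08 / 52.494 = 11.28 s.

11.28 sec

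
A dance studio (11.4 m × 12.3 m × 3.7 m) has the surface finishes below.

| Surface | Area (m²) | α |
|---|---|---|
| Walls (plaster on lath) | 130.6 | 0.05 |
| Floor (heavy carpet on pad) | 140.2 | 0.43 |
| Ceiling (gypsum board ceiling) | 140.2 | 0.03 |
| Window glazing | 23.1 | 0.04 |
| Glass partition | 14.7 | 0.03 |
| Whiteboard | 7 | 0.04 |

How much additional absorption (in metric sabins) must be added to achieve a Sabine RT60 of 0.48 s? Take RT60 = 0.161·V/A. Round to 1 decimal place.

Equivalent absorption area: A₁ = 130.6×0.05 + 140.2×0.43 + 140.2×0.03 + 23.1×0.04 + 14.7×0.03 + 7×0.04 = 72.667 m².
V = 518.814 m³. Required absorption A₂ = 0.161 × 518.814 / 0.48 = 174.019 sabins.
ΔA = A₂ − A₁ = 174.019 − 72.667 = 101.4 sabins.

101.4 sabins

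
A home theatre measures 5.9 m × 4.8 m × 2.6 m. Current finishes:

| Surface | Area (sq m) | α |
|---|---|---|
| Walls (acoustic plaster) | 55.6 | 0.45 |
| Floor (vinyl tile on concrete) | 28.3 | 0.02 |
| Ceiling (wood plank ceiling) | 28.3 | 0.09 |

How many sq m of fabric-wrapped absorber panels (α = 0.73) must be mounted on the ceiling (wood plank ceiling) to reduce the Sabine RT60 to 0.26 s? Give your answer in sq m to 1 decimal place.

27.3

Summing Sᵢαᵢ: 25.020 + 0.566 + 2.547 → A₁ = 28.133 sabins.
Required A₂ = 0.161·73.632/0.26 = 45.595 sabins.
Absorption to add: 45.595 − 28.133 = 17.462 sabins.
Each sq m of panel replacing the ceiling (wood plank ceiling) adds (0.73 − 0.09) = 0.64 sabins.
Panel area = 17.462 / 0.64 = 27.3 sq m.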